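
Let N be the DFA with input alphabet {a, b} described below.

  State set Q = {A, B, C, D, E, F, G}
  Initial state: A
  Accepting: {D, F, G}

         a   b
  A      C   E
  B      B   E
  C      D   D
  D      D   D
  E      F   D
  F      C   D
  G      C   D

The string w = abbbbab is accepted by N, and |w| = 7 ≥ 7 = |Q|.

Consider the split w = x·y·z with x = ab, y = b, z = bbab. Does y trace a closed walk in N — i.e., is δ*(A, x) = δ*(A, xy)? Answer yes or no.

yes

State sequence: A -a-> C -b-> D -b-> D

After x (step 2): D. After xy (step 3): D.
They match, so y = b drives N around a cycle from D back to itself; pumping y any number of times keeps N in D before reading z, and xyⁱz ∈ L(N) for every i ≥ 0.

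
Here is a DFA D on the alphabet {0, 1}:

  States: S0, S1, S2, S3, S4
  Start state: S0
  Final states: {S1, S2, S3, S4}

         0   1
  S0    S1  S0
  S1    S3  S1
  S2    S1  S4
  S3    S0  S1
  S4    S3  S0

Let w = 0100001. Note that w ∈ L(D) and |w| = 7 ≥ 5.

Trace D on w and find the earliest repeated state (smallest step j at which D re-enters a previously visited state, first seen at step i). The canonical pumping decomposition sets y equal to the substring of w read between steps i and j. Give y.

State sequence: S0 -0-> S1 -1-> S1 -0-> S3 -0-> S0 -0-> S1 -0-> S3 -1-> S1
First repeat at step 2: S1 was already visited.

So i = 1, j = 2, giving x = w[0:1] = 0, y = w[1:2] = 1, z = w[2:7] = 00001.
Check: |xy| = 2 ≤ 5 and |y| = 1 ≥ 1. Reading y takes D from S1 back to S1, so every xyⁱz is accepted.

1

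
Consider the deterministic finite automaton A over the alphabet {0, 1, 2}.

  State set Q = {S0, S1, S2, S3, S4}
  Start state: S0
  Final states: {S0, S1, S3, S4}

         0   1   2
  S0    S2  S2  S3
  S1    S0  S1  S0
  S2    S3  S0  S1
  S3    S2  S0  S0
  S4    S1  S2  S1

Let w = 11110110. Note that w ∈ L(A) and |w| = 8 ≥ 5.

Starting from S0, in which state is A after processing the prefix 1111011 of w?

S2

Run of A on the first 7 characters of w = 1 1 1 1 0 1 1:
  step 0: S0  (start)
  step 1: S2  (read 1: S0→S2)
  step 2: S0  (read 1: S2→S0)
  step 3: S2  (read 1: S0→S2)
  step 4: S0  (read 1: S2→S0)
  step 5: S2  (read 0: S0→S2)
  step 6: S0  (read 1: S2→S0)
  step 7: S2  (read 1: S0→S2)

After reading 7 characters, A is in state S2.
(This kind of state-tracing is the core of the pumping-lemma construction: with 5 states, pigeonhole forces a repeat within the first 5 steps.)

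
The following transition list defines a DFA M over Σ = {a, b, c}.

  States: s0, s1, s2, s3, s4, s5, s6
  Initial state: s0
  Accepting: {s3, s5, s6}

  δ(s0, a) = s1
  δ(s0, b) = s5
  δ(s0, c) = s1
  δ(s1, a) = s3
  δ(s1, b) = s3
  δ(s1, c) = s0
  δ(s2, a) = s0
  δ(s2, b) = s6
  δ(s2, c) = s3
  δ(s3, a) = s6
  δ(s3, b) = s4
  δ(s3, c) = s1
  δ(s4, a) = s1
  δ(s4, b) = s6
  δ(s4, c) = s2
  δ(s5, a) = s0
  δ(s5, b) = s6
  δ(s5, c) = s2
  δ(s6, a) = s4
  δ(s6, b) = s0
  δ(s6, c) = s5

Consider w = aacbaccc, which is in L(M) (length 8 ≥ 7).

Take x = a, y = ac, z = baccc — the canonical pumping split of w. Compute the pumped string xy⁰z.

xy⁰z = xz = a·baccc = abaccc.
Reading y = ac takes M from s1 back to s1, so after x the machine is still in s1, and z then leads to the accepting state s3. Hence abaccc ∈ L(M).

abaccc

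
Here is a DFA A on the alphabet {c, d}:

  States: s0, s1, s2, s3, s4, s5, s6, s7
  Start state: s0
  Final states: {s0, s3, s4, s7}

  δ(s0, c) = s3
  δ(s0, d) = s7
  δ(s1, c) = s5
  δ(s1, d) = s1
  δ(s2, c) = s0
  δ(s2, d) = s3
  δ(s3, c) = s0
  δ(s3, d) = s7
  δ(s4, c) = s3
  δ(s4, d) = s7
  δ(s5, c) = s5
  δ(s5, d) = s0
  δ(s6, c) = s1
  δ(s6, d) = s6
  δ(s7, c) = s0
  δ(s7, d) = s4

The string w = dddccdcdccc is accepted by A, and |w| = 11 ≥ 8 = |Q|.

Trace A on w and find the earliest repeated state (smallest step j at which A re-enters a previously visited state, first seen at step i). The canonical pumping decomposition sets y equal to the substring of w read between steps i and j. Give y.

dd

Run of A on w = d d d c c d c d c c c:
  step 0: s0  (start)
  step 1: s7  (read d: s0→s7)
  step 2: s4  (read d: s7→s4)
  step 3: s7  (read d: s4→s7)   ← first repeat (s7 seen earlier)
  step 4: s0  (read c: s7→s0)
  step 5: s3  (read c: s0→s3)
  step 6: s7  (read d: s3→s7)
  step 7: s0  (read c: s7→s0)
  step 8: s7  (read d: s0→s7)
  step 9: s0  (read c: s7→s0)
  step 10: s3  (read c: s0→s3)
  step 11: s0  (read c: s3→s0)

So i = 1, j = 3, giving x = w[0:1] = d, y = w[1:3] = dd, z = w[3:11] = ccdcdccc.
Check: |xy| = 3 ≤ 8 and |y| = 2 ≥ 1. Reading y takes A from s7 back to s7, so every xyⁱz is accepted.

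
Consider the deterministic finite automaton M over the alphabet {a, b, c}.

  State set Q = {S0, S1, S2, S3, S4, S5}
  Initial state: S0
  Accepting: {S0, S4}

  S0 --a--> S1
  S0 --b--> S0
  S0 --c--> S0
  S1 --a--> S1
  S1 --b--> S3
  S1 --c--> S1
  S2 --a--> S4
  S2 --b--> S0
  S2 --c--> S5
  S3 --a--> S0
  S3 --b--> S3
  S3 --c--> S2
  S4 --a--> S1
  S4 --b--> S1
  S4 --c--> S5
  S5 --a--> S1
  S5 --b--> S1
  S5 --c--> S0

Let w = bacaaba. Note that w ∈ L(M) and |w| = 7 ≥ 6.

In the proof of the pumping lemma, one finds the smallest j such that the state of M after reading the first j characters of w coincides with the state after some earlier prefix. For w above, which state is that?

Run of M on w = b a c a a b a:
  step 0: S0  (start)
  step 1: S0  (read b: S0→S0)   ← first repeat (S0 seen earlier)
  step 2: S1  (read a: S0→S1)
  step 3: S1  (read c: S1→S1)
  step 4: S1  (read a: S1→S1)
  step 5: S1  (read a: S1→S1)
  step 6: S3  (read b: S1→S3)
  step 7: S0  (read a: S3→S0)

The earliest repeat is at step j = 1: M is in S0, which it already visited at step i = 0.
The DFA has 6 states, so the proof of the pumping lemma guarantees a repeated state among the first 6+1 visited; the segment between the two visits is the pumpable y.

S0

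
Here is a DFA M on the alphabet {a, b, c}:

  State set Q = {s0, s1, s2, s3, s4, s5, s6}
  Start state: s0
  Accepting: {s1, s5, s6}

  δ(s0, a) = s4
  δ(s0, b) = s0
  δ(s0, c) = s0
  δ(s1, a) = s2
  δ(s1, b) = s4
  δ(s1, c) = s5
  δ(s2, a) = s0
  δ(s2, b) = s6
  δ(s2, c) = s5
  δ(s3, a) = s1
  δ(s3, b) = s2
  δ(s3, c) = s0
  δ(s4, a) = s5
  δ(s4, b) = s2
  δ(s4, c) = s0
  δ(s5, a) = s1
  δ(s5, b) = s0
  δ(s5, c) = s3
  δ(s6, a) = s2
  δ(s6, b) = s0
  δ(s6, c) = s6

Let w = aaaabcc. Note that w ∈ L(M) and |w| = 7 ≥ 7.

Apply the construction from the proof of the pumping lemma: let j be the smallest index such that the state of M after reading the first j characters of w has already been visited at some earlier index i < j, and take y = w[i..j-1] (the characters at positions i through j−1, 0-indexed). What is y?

State sequence: s0 -a-> s4 -a-> s5 -a-> s1 -a-> s2 -b-> s6 -c-> s6 -c-> s6
First repeat at step 6: s6 was already visited.

So i = 5, j = 6, giving x = w[0:5] = aaaab, y = w[5:6] = c, z = w[6:7] = c.
Check: |xy| = 6 ≤ 7 and |y| = 1 ≥ 1. Reading y takes M from s6 back to s6, so every xyⁱz is accepted.
The DFA has 7 states, so the proof of the pumping lemma guarantees a repeated state among the first 7+1 visited; the segment between the two visits is the pumpable y.

c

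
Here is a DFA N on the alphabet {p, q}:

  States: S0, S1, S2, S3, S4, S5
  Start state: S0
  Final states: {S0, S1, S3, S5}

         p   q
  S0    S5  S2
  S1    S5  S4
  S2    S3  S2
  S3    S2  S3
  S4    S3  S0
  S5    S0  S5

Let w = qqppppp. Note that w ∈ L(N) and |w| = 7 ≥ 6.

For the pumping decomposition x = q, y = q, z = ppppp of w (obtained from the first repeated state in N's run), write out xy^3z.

xy^3z = q·q·q·q·ppppp = qqqqppppp.
Reading y = q takes N from S2 back to S2, so after x·y·y·y the machine is still in S2, and z then leads to the accepting state S3. Hence qqqqppppp ∈ L(N).

qqqqppppp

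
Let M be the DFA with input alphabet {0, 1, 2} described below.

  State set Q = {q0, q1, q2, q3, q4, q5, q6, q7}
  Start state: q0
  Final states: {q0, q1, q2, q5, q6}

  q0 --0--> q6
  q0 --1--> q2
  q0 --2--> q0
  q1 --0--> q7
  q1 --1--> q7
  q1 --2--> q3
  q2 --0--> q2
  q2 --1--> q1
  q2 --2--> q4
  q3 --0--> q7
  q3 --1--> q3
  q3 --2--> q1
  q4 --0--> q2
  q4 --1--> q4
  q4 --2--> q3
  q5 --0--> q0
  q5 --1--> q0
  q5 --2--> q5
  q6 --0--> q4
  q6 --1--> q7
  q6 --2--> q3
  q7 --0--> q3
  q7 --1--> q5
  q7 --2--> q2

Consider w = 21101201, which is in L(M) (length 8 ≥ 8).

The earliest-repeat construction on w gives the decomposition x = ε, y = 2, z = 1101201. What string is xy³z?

2221101201

xy^3z = ε·2·2·2·1101201 = 2221101201.
Reading y = 2 takes M from q0 back to q0, so after x·y·y·y the machine is still in q0, and z then leads to the accepting state q2. Hence 2221101201 ∈ L(M).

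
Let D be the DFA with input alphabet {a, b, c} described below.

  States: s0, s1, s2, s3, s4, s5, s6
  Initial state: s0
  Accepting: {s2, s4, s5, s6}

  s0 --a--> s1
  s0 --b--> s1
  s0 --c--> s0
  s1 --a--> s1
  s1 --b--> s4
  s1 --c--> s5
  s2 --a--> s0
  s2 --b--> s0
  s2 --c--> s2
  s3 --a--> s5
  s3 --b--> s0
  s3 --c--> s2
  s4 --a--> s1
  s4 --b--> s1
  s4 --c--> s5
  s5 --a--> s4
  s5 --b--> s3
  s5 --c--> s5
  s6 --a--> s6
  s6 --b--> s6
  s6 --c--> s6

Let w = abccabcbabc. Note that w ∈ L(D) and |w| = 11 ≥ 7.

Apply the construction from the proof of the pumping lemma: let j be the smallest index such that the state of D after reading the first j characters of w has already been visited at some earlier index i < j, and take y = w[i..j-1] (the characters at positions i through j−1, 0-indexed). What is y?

c

State sequence: s0 -a-> s1 -b-> s4 -c-> s5 -c-> s5 -a-> s4 -b-> s1 -c-> s5 -b-> s3 -a-> s5 -b-> s3 -c-> s2
First repeat at step 4: s5 was already visited.

So i = 3, j = 4, giving x = w[0:3] = abc, y = w[3:4] = c, z = w[4:11] = abcbabc.
Check: |xy| = 4 ≤ 7 and |y| = 1 ≥ 1. Reading y takes D from s5 back to s5, so every xyⁱz is accepted.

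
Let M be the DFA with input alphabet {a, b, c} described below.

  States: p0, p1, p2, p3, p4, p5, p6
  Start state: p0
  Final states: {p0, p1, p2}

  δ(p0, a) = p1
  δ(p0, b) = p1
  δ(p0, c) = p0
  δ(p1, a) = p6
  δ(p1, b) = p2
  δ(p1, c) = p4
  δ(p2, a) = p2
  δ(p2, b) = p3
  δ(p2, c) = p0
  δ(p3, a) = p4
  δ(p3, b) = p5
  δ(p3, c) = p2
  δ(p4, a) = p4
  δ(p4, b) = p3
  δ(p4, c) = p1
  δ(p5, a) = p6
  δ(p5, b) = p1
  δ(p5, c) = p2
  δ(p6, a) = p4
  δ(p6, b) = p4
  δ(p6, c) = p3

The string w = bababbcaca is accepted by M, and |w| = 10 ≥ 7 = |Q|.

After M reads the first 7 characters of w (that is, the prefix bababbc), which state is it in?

p2

Run of M on the first 7 characters of w = b a b a b b c:
  step 0: p0  (start)
  step 1: p1  (read b: p0→p1)
  step 2: p6  (read a: p1→p6)
  step 3: p4  (read b: p6→p4)
  step 4: p4  (read a: p4→p4)
  step 5: p3  (read b: p4→p3)
  step 6: p5  (read b: p3→p5)
  step 7: p2  (read c: p5→p2)

After reading 7 characters, M is in state p2.
(This kind of state-tracing is the core of the pumping-lemma construction: with 7 states, pigeonhole forces a repeat within the first 7 steps.)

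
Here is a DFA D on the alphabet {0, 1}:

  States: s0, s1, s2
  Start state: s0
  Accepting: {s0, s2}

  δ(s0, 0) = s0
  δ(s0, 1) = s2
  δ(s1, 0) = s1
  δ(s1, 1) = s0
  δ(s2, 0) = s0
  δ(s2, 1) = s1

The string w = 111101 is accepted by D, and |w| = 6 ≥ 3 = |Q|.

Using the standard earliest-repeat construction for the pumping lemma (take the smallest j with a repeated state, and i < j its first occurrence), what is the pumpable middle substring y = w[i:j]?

111

Run of D on w = 1 1 1 1 0 1:
  step 0: s0  (start)
  step 1: s2  (read 1: s0→s2)
  step 2: s1  (read 1: s2→s1)
  step 3: s0  (read 1: s1→s0)   ← first repeat (s0 seen earlier)
  step 4: s2  (read 1: s0→s2)
  step 5: s0  (read 0: s2→s0)
  step 6: s2  (read 1: s0→s2)

So i = 0, j = 3, giving x = w[0:0] = ε, y = w[0:3] = 111, z = w[3:6] = 101.
Check: |xy| = 3 ≤ 3 and |y| = 3 ≥ 1. Reading y takes D from s0 back to s0, so every xyⁱz is accepted.
Since D has 3 states, any run of length ≥ 3 visits 3+1 states, so by pigeonhole some state repeats within the first 3 steps — that repeat gives the pumpable loop.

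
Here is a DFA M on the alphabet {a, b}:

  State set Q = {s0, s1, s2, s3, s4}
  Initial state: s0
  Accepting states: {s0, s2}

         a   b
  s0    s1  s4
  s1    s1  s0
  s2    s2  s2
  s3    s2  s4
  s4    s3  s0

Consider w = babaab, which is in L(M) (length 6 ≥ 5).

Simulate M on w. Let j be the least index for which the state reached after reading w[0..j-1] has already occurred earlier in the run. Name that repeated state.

s4

State sequence: s0 -b-> s4 -a-> s3 -b-> s4 -a-> s3 -a-> s2 -b-> s2
First repeat at step 3: s4 was already visited.

The earliest repeat is at step j = 3: M is in s4, which it already visited at step i = 1.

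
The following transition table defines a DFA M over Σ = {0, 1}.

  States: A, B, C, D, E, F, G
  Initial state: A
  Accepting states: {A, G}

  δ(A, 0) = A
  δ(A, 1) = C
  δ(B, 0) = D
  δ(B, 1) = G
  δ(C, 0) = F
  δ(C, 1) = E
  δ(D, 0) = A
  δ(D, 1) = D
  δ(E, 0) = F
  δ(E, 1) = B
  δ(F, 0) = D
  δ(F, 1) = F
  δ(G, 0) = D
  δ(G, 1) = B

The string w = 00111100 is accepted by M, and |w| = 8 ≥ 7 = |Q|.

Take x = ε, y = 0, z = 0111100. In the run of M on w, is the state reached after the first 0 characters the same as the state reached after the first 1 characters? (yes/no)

yes

State sequence: A -0-> A

After x (step 0): A. After xy (step 1): A.
They match, so y = 0 drives M around a cycle from A back to itself; pumping y any number of times keeps M in A before reading z, and xyⁱz ∈ L(M) for every i ≥ 0.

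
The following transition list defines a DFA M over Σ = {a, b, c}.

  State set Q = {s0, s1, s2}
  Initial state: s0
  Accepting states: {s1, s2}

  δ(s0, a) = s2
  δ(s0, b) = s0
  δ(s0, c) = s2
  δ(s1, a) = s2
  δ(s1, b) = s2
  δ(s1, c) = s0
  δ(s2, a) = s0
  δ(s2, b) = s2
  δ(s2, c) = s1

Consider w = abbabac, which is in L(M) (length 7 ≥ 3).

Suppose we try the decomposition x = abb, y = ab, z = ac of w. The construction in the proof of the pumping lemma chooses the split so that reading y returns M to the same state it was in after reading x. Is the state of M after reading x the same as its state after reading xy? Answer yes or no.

no

Run of M on the first 5 characters of w = a b b a b:
  step 0: s0  (start)
  step 1: s2  (read a: s0→s2)
  step 2: s2  (read b: s2→s2)
  step 3: s2  (read b: s2→s2)
  step 4: s0  (read a: s2→s0)
  step 5: s0  (read b: s0→s0)

After x (step 3): s2. After xy (step 5): s0.
They differ (s2 ≠ s0), so y is not a cycle from the state after x; this split is not the one the pumping-lemma construction produces, and pumping y need not keep the string in L(M).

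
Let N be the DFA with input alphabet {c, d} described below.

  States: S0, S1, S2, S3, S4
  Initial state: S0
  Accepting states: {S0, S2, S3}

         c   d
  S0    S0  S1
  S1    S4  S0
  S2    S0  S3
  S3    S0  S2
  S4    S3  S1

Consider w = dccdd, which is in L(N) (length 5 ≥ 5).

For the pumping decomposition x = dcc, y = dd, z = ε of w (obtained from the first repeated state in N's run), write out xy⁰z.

dcc

xy⁰z = xz = dcc·ε = dcc.
Reading y = dd takes N from S3 back to S3, so after x the machine is still in S3, and z then leads to the accepting state S3. Hence dcc ∈ L(N).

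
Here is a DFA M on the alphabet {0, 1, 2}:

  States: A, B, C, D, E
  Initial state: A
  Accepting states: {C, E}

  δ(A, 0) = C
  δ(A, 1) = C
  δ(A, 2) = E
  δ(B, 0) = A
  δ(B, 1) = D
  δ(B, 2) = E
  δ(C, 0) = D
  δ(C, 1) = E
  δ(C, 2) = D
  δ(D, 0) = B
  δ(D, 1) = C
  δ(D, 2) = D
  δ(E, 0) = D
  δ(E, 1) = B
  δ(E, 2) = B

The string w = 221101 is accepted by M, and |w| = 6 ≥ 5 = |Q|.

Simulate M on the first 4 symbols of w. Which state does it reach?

C

Run of M on the first 4 characters of w = 2 2 1 1:
  step 0: A  (start)
  step 1: E  (read 2: A→E)
  step 2: B  (read 2: E→B)
  step 3: D  (read 1: B→D)
  step 4: C  (read 1: D→C)

After reading 4 characters, M is in state C.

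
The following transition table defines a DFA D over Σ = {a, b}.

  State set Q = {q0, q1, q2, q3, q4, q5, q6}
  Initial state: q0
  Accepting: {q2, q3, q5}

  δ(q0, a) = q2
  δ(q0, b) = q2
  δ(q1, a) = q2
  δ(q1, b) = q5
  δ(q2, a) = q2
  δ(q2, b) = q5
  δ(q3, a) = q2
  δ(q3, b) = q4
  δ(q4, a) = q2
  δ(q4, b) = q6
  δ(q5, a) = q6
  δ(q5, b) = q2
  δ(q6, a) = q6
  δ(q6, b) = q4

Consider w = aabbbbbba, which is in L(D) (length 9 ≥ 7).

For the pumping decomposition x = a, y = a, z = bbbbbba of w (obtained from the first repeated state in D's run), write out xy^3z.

aaaabbbbbba

xy^3z = a·a·a·a·bbbbbba = aaaabbbbbba.
Reading y = a takes D from q2 back to q2, so after x·y·y·y the machine is still in q2, and z then leads to the accepting state q2. Hence aaaabbbbbba ∈ L(D).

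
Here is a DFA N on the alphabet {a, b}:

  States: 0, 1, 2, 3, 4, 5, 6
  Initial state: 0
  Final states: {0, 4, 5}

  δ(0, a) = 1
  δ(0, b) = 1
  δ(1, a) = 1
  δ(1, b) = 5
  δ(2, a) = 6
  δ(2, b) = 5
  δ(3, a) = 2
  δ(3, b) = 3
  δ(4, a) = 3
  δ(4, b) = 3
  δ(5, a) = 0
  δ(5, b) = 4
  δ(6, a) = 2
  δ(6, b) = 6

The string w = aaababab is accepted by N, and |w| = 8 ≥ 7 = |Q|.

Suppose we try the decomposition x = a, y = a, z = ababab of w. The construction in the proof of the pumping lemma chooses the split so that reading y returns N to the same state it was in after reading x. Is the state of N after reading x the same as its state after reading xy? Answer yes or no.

yes

Run of N on the first 2 characters of w = a a:
  step 0: 0  (start)
  step 1: 1  (read a: 0→1)
  step 2: 1  (read a: 1→1)

After x (step 1): 1. After xy (step 2): 1.
They match, so y = a drives N around a cycle from 1 back to itself; pumping y any number of times keeps N in 1 before reading z, and xyⁱz ∈ L(N) for every i ≥ 0.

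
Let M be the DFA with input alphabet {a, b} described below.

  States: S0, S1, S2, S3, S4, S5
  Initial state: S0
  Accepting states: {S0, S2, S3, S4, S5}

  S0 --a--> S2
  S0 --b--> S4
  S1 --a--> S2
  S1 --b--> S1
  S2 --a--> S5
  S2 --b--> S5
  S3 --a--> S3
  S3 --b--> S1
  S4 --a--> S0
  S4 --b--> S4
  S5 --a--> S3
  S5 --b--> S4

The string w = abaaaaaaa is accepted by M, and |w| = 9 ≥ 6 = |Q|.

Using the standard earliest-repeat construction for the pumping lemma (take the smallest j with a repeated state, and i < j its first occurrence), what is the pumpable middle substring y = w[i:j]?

Run of M on w = a b a a a a a a a:
  step 0: S0  (start)
  step 1: S2  (read a: S0→S2)
  step 2: S5  (read b: S2→S5)
  step 3: S3  (read a: S5→S3)
  step 4: S3  (read a: S3→S3)   ← first repeat (S3 seen earlier)
  step 5: S3  (read a: S3→S3)
  step 6: S3  (read a: S3→S3)
  step 7: S3  (read a: S3→S3)
  step 8: S3  (read a: S3→S3)
  step 9: S3  (read a: S3→S3)

So i = 3, j = 4, giving x = w[0:3] = aba, y = w[3:4] = a, z = w[4:9] = aaaaa.
Check: |xy| = 4 ≤ 6 and |y| = 1 ≥ 1. Reading y takes M from S3 back to S3, so every xyⁱz is accepted.

a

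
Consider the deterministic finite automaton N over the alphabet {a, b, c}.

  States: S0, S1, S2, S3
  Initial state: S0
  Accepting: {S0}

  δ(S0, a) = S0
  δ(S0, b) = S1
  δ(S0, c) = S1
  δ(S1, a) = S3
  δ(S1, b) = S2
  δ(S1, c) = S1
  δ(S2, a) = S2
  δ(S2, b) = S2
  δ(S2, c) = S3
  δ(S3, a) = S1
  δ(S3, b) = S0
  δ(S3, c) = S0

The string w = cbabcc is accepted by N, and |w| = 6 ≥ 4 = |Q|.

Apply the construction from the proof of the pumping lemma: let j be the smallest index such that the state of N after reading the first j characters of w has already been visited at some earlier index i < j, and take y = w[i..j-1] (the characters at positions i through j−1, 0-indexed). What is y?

a

Run of N on w = c b a b c c:
  step 0: S0  (start)
  step 1: S1  (read c: S0→S1)
  step 2: S2  (read b: S1→S2)
  step 3: S2  (read a: S2→S2)   ← first repeat (S2 seen earlier)
  step 4: S2  (read b: S2→S2)
  step 5: S3  (read c: S2→S3)
  step 6: S0  (read c: S3→S0)

So i = 2, j = 3, giving x = w[0:2] = cb, y = w[2:3] = a, z = w[3:6] = bcc.
Check: |xy| = 3 ≤ 4 and |y| = 1 ≥ 1. Reading y takes N from S2 back to S2, so every xyⁱz is accepted.
Pumping length from the standard proof: p = 4 (the number of states). The repeated state found above gives |xy| = j ≤ 4 and |y| = j − i ≥ 1.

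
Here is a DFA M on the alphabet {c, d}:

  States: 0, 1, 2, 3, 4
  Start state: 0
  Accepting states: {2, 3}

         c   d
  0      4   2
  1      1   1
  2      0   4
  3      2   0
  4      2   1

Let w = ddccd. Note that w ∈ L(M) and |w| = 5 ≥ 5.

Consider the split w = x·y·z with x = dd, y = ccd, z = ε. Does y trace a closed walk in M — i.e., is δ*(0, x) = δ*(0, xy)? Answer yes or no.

State sequence: 0 -d-> 2 -d-> 4 -c-> 2 -c-> 0 -d-> 2

After x (step 2): 4. After xy (step 5): 2.
They differ (4 ≠ 2), so y is not a cycle from the state after x; this split is not the one the pumping-lemma construction produces, and pumping y need not keep the string in L(M).

no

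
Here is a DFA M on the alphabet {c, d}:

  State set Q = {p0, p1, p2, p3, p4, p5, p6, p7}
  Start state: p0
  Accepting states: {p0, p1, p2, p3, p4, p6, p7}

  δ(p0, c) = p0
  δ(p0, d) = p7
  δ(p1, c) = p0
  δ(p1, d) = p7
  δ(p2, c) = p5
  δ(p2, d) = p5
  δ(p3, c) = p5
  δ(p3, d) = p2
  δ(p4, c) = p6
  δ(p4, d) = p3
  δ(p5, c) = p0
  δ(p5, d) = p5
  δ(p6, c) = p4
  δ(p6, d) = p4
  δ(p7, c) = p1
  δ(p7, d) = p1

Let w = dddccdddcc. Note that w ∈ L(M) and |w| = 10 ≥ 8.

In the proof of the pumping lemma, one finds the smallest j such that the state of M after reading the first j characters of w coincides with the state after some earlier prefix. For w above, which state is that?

Run of M on w = d d d c c d d d c c:
  step 0: p0  (start)
  step 1: p7  (read d: p0→p7)
  step 2: p1  (read d: p7→p1)
  step 3: p7  (read d: p1→p7)   ← first repeat (p7 seen earlier)
  step 4: p1  (read c: p7→p1)
  step 5: p0  (read c: p1→p0)
  step 6: p7  (read d: p0→p7)
  step 7: p1  (read d: p7→p1)
  step 8: p7  (read d: p1→p7)
  step 9: p1  (read c: p7→p1)
  step 10: p0  (read c: p1→p0)

The earliest repeat is at step j = 3: M is in p7, which it already visited at step i = 1.
With |Q| = 8, pigeonhole forces a state repeat no later than step 8; the substring read between the first and second visits to that state can be pumped.

p7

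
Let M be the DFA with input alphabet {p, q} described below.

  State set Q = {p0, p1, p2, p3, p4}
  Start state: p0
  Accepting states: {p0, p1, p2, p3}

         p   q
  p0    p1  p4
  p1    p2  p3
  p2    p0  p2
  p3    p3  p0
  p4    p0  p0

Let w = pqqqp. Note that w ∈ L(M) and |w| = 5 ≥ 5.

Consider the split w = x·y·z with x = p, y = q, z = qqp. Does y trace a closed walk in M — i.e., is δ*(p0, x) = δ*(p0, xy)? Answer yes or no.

Run of M on the first 2 characters of w = p q:
  step 0: p0  (start)
  step 1: p1  (read p: p0→p1)
  step 2: p3  (read q: p1→p3)

After x (step 1): p1. After xy (step 2): p3.
They differ (p1 ≠ p3), so y is not a cycle from the state after x; this split is not the one the pumping-lemma construction produces, and pumping y need not keep the string in L(M).

no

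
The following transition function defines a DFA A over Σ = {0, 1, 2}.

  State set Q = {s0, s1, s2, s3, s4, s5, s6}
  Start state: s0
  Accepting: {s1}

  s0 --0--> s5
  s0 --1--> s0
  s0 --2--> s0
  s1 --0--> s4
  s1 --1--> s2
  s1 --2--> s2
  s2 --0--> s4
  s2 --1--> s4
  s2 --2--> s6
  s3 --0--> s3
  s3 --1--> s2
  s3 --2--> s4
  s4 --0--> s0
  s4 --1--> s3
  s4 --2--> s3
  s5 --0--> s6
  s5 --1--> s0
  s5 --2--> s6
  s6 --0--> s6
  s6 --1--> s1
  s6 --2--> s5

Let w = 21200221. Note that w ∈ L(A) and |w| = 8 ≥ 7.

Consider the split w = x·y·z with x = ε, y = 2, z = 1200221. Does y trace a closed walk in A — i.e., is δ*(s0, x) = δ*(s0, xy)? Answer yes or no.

State sequence: s0 -2-> s0

After x (step 0): s0. After xy (step 1): s0.
They match, so y = 2 drives A around a cycle from s0 back to itself; pumping y any number of times keeps A in s0 before reading z, and xyⁱz ∈ L(A) for every i ≥ 0.

yes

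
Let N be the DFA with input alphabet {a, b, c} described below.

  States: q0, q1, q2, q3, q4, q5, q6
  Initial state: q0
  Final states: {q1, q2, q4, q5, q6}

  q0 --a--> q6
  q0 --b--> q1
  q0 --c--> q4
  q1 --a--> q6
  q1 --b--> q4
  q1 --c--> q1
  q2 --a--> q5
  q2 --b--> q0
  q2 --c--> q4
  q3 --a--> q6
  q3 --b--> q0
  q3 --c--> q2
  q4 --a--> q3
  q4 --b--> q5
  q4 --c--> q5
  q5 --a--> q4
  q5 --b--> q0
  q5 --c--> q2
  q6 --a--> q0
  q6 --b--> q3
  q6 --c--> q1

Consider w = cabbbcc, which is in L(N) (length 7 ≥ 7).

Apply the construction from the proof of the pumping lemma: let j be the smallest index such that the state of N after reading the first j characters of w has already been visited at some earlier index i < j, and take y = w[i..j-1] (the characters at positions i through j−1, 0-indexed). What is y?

cab

State sequence: q0 -c-> q4 -a-> q3 -b-> q0 -b-> q1 -b-> q4 -c-> q5 -c-> q2
First repeat at step 3: q0 was already visited.

So i = 0, j = 3, giving x = w[0:0] = ε, y = w[0:3] = cab, z = w[3:7] = bbcc.
Check: |xy| = 3 ≤ 7 and |y| = 3 ≥ 1. Reading y takes N from q0 back to q0, so every xyⁱz is accepted.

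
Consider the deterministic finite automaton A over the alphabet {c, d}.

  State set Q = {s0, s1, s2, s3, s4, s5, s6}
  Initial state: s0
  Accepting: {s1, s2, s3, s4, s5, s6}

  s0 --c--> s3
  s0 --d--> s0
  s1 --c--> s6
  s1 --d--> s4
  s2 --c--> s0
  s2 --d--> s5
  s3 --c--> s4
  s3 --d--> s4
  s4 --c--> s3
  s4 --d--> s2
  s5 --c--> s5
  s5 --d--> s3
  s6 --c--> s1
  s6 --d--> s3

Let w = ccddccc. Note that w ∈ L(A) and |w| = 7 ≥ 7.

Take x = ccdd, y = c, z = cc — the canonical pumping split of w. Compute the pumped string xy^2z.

xy^2z = ccdd·c·c·cc = ccddcccc.
Reading y = c takes A from s5 back to s5, so after x·y·y the machine is still in s5, and z then leads to the accepting state s5. Hence ccddcccc ∈ L(A).

ccddcccc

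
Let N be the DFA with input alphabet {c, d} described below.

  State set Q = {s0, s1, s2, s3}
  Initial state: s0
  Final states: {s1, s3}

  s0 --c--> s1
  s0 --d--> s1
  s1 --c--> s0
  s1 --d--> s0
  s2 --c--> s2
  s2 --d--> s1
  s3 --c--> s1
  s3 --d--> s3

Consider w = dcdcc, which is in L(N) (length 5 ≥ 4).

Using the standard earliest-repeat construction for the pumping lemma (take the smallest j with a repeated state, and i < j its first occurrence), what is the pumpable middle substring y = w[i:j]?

dc

Run of N on w = d c d c c:
  step 0: s0  (start)
  step 1: s1  (read d: s0→s1)
  step 2: s0  (read c: s1→s0)   ← first repeat (s0 seen earlier)
  step 3: s1  (read d: s0→s1)
  step 4: s0  (read c: s1→s0)
  step 5: s1  (read c: s0→s1)

So i = 0, j = 2, giving x = w[0:0] = ε, y = w[0:2] = dc, z = w[2:5] = dcc.
Check: |xy| = 2 ≤ 4 and |y| = 2 ≥ 1. Reading y takes N from s0 back to s0, so every xyⁱz is accepted.
With |Q| = 4, pigeonhole forces a state repeat no later than step 4; the substring read between the first and second visits to that state can be pumped.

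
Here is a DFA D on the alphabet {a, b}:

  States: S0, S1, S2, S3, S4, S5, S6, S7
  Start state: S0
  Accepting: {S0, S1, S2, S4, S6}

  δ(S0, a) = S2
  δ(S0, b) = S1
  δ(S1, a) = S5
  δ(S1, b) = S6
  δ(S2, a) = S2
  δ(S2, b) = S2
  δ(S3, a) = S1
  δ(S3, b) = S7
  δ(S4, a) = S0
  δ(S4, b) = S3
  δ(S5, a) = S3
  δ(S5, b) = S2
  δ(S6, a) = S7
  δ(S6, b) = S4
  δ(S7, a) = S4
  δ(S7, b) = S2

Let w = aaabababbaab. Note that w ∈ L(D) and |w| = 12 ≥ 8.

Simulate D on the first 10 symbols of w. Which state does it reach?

S2

Run of D on the first 10 characters of w = a a a b a b a b b a:
  step 0: S0  (start)
  step 1: S2  (read a: S0→S2)
  step 2: S2  (read a: S2→S2)
  step 3: S2  (read a: S2→S2)
  step 4: S2  (read b: S2→S2)
  step 5: S2  (read a: S2→S2)
  step 6: S2  (read b: S2→S2)
  step 7: S2  (read a: S2→S2)
  step 8: S2  (read b: S2→S2)
  step 9: S2  (read b: S2→S2)
  step 10: S2  (read a: S2→S2)

After reading 10 characters, D is in state S2.
(This kind of state-tracing is the core of the pumping-lemma construction: with 8 states, pigeonhole forces a repeat within the first 8 steps.)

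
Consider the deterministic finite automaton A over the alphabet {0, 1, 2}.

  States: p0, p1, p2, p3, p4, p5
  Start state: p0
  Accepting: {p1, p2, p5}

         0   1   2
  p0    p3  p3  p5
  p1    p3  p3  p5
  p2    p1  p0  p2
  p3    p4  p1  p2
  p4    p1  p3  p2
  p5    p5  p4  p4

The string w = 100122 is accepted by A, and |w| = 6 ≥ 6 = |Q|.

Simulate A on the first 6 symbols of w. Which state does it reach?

p2

State sequence: p0 -1-> p3 -0-> p4 -0-> p1 -1-> p3 -2-> p2 -2-> p2

After reading 6 characters, A is in state p2.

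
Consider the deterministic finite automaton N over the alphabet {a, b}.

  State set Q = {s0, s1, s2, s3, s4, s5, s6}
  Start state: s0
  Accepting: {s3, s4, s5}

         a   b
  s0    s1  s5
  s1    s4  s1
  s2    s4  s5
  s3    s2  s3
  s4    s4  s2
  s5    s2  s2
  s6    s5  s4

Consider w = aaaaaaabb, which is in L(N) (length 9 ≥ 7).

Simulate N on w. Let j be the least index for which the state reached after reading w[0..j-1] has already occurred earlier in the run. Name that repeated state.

State sequence: s0 -a-> s1 -a-> s4 -a-> s4 -a-> s4 -a-> s4 -a-> s4 -a-> s4 -b-> s2 -b-> s5
First repeat at step 3: s4 was already visited.

The earliest repeat is at step j = 3: N is in s4, which it already visited at step i = 2.
Since N has 7 states, any run of length ≥ 7 visits 7+1 states, so by pigeonhole some state repeats within the first 7 steps — that repeat gives the pumpable loop.

s4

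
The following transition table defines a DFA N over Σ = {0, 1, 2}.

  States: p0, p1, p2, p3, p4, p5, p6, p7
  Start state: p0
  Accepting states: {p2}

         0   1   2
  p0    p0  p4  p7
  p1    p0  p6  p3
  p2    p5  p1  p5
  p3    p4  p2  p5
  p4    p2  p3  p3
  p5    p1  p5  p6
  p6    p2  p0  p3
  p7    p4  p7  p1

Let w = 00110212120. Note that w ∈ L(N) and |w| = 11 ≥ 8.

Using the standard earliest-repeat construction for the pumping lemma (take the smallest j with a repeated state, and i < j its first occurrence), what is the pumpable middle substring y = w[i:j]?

State sequence: p0 -0-> p0 -0-> p0 -1-> p4 -1-> p3 -0-> p4 -2-> p3 -1-> p2 -2-> p5 -1-> p5 -2-> p6 -0-> p2
First repeat at step 1: p0 was already visited.

So i = 0, j = 1, giving x = w[0:0] = ε, y = w[0:1] = 0, z = w[1:11] = 0110212120.
Check: |xy| = 1 ≤ 8 and |y| = 1 ≥ 1. Reading y takes N from p0 back to p0, so every xyⁱz is accepted.
The DFA has 8 states, so the proof of the pumping lemma guarantees a repeated state among the first 8+1 visited; the segment between the two visits is the pumpable y.

0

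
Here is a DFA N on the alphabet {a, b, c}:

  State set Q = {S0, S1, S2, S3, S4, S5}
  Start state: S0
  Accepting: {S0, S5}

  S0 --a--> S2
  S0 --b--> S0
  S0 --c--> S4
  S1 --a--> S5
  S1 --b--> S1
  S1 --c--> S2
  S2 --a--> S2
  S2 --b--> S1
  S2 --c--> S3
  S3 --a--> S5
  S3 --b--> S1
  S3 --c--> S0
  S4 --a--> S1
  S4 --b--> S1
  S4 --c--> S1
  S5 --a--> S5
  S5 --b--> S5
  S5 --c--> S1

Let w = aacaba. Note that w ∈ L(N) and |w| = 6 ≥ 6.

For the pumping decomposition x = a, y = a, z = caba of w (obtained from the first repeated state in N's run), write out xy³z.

xy^3z = a·a·a·a·caba = aaaacaba.
Reading y = a takes N from S2 back to S2, so after x·y·y·y the machine is still in S2, and z then leads to the accepting state S5. Hence aaaacaba ∈ L(N).

aaaacaba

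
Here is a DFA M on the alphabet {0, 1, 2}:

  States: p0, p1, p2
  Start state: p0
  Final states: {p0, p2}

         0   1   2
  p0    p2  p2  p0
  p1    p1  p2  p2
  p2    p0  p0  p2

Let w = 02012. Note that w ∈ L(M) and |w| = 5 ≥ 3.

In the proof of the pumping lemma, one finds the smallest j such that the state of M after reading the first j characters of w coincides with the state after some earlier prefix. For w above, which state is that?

State sequence: p0 -0-> p2 -2-> p2 -0-> p0 -1-> p2 -2-> p2
First repeat at step 2: p2 was already visited.

The earliest repeat is at step j = 2: M is in p2, which it already visited at step i = 1.
Since M has 3 states, any run of length ≥ 3 visits 3+1 states, so by pigeonhole some state repeats within the first 3 steps — that repeat gives the pumpable loop.

p2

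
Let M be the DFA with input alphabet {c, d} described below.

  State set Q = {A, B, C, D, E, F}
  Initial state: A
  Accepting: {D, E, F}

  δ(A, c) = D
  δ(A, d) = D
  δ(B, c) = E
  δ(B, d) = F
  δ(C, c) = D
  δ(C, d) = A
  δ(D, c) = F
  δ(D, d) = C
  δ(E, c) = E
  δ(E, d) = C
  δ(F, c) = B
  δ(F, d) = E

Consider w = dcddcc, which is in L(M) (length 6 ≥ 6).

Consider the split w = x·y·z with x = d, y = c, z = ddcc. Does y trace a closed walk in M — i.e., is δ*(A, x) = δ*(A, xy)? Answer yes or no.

no

Run of M on the first 2 characters of w = d c:
  step 0: A  (start)
  step 1: D  (read d: A→D)
  step 2: F  (read c: D→F)

After x (step 1): D. After xy (step 2): F.
They differ (D ≠ F), so y is not a cycle from the state after x; this split is not the one the pumping-lemma construction produces, and pumping y need not keep the string in L(M).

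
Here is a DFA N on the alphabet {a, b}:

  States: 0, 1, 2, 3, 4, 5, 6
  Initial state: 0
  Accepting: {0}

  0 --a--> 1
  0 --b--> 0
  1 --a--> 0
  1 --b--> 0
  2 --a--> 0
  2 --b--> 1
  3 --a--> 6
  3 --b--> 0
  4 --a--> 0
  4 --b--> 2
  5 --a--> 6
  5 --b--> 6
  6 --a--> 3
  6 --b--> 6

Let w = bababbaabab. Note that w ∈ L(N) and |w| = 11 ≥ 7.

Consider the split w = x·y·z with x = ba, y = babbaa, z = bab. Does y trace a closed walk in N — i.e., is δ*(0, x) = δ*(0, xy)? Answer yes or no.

no

Run of N on the first 8 characters of w = b a b a b b a a:
  step 0: 0  (start)
  step 1: 0  (read b: 0→0)
  step 2: 1  (read a: 0→1)
  step 3: 0  (read b: 1→0)
  step 4: 1  (read a: 0→1)
  step 5: 0  (read b: 1→0)
  step 6: 0  (read b: 0→0)
  step 7: 1  (read a: 0→1)
  step 8: 0  (read a: 1→0)

After x (step 2): 1. After xy (step 8): 0.
They differ (1 ≠ 0), so y is not a cycle from the state after x; this split is not the one the pumping-lemma construction produces, and pumping y need not keep the string in L(N).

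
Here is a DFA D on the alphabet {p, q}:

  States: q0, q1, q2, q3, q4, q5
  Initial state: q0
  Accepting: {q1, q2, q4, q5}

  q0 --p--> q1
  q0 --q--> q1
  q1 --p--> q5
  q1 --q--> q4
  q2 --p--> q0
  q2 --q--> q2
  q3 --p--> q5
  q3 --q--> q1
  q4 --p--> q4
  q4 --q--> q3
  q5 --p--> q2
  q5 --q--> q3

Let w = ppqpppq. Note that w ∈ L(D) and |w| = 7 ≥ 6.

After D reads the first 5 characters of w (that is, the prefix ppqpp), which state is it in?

Run of D on the first 5 characters of w = p p q p p:
  step 0: q0  (start)
  step 1: q1  (read p: q0→q1)
  step 2: q5  (read p: q1→q5)
  step 3: q3  (read q: q5→q3)
  step 4: q5  (read p: q3→q5)
  step 5: q2  (read p: q5→q2)

After reading 5 characters, D is in state q2.
(This kind of state-tracing is the core of the pumping-lemma construction: with 6 states, pigeonhole forces a repeat within the first 6 steps.)

q2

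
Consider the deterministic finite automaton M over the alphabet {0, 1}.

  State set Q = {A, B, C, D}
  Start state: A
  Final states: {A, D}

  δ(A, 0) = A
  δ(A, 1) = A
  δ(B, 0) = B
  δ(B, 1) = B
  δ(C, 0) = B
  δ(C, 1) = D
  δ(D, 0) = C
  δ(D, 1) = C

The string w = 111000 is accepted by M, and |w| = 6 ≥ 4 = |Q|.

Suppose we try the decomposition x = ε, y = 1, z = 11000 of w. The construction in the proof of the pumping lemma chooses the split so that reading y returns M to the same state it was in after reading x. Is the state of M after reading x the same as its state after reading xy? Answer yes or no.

Run of M on the first 1 characters of w = 1:
  step 0: A  (start)
  step 1: A  (read 1: A→A)

After x (step 0): A. After xy (step 1): A.
They match, so y = 1 drives M around a cycle from A back to itself; pumping y any number of times keeps M in A before reading z, and xyⁱz ∈ L(M) for every i ≥ 0.

yes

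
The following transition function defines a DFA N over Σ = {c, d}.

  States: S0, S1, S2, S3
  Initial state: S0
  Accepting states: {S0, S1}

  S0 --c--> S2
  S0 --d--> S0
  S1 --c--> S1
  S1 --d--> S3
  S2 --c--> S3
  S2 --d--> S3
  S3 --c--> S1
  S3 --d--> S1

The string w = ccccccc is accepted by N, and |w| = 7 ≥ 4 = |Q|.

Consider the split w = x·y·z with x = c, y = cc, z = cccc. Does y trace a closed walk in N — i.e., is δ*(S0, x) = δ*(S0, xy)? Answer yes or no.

State sequence: S0 -c-> S2 -c-> S3 -c-> S1

After x (step 1): S2. After xy (step 3): S1.
They differ (S2 ≠ S1), so y is not a cycle from the state after x; this split is not the one the pumping-lemma construction produces, and pumping y need not keep the string in L(N).

no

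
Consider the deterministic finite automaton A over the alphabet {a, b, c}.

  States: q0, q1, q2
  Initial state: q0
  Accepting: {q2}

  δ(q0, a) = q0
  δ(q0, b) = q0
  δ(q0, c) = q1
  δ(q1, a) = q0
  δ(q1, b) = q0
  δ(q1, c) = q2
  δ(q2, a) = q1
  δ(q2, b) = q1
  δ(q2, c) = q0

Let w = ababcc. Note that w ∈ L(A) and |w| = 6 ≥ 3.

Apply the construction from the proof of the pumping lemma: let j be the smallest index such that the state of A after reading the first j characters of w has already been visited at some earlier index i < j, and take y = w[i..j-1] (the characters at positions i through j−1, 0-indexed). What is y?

a

Run of A on w = a b a b c c:
  step 0: q0  (start)
  step 1: q0  (read a: q0→q0)   ← first repeat (q0 seen earlier)
  step 2: q0  (read b: q0→q0)
  step 3: q0  (read a: q0→q0)
  step 4: q0  (read b: q0→q0)
  step 5: q1  (read c: q0→q1)
  step 6: q2  (read c: q1→q2)

So i = 0, j = 1, giving x = w[0:0] = ε, y = w[0:1] = a, z = w[1:6] = babcc.
Check: |xy| = 1 ≤ 3 and |y| = 1 ≥ 1. Reading y takes A from q0 back to q0, so every xyⁱz is accepted.
With |Q| = 3, pigeonhole forces a state repeat no later than step 3; the substring read between the first and second visits to that state can be pumped.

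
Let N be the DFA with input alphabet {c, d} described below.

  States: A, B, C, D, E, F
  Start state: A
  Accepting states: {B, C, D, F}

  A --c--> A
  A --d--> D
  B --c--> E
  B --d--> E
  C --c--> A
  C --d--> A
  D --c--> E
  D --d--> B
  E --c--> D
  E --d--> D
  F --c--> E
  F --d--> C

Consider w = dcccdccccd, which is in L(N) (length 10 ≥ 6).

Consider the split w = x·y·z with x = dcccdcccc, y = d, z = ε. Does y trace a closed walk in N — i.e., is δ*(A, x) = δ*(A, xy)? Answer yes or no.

Run of N on the first 10 characters of w = d c c c d c c c c d:
  step 0: A  (start)
  step 1: D  (read d: A→D)
  step 2: E  (read c: D→E)
  step 3: D  (read c: E→D)
  step 4: E  (read c: D→E)
  step 5: D  (read d: E→D)
  step 6: E  (read c: D→E)
  step 7: D  (read c: E→D)
  step 8: E  (read c: D→E)
  step 9: D  (read c: E→D)
  step 10: B  (read d: D→B)

After x (step 9): D. After xy (step 10): B.
They differ (D ≠ B), so y is not a cycle from the state after x; this split is not the one the pumping-lemma construction produces, and pumping y need not keep the string in L(N).

no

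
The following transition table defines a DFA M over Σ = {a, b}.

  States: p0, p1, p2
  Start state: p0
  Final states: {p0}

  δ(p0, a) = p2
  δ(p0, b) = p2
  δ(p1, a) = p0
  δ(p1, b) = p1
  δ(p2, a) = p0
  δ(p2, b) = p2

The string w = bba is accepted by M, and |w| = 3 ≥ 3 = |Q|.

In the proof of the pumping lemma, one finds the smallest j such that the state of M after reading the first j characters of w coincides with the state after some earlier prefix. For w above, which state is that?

State sequence: p0 -b-> p2 -b-> p2 -a-> p0
First repeat at step 2: p2 was already visited.

The earliest repeat is at step j = 2: M is in p2, which it already visited at step i = 1.
Pumping length from the standard proof: p = 3 (the number of states). The repeated state found above gives |xy| = j ≤ 3 and |y| = j − i ≥ 1.

p2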